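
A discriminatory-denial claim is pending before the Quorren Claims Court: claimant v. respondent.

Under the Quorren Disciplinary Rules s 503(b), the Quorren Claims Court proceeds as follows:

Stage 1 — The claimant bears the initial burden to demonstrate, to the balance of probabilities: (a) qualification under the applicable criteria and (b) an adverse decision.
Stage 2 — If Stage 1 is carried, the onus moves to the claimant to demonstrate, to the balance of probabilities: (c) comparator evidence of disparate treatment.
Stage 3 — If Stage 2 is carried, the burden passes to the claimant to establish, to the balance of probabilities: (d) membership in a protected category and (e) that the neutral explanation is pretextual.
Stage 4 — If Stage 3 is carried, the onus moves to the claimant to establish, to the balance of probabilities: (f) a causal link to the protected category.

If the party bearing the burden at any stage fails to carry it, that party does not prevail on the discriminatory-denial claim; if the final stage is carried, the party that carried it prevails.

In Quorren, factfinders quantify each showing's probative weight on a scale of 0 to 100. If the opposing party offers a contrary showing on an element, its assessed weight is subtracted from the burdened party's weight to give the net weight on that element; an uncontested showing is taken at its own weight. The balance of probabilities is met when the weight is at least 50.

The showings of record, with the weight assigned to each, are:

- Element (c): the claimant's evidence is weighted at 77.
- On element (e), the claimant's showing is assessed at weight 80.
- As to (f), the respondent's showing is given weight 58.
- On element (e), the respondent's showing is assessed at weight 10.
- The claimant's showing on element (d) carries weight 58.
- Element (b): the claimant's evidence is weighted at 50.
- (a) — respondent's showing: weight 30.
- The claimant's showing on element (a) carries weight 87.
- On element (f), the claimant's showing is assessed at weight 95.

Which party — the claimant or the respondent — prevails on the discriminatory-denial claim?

respondent

Stage 1 (claimant, the balance of probabilities, weight is at least 50): (a) net 87−30=57 ≥ 50 — meets; (b) 50 ≥ 50 — meets.
  Stage 1 is satisfied; the claimant continues to bear the burden.
Stage 2 (claimant, the balance of probabilities, weight is at least 50): (c) 77 ≥ 50 — meets.
  Stage 2 carried; the burden remains with the claimant.
Stage 3 (claimant, the balance of probabilities, weight is at least 50): (d) 58 ≥ 50 — meets; (e) net 80−10=70 ≥ 50 — meets.
  Stage 3 carried; the burden remains with the claimant.
Stage 4 (claimant, the balance of probabilities, weight is at least 50): (f) net 95−58=37 < 50 — fails.
  Stage 4 not carried; the claimant fails its burden.
The analysis ends at Stage 4; the respondent prevails.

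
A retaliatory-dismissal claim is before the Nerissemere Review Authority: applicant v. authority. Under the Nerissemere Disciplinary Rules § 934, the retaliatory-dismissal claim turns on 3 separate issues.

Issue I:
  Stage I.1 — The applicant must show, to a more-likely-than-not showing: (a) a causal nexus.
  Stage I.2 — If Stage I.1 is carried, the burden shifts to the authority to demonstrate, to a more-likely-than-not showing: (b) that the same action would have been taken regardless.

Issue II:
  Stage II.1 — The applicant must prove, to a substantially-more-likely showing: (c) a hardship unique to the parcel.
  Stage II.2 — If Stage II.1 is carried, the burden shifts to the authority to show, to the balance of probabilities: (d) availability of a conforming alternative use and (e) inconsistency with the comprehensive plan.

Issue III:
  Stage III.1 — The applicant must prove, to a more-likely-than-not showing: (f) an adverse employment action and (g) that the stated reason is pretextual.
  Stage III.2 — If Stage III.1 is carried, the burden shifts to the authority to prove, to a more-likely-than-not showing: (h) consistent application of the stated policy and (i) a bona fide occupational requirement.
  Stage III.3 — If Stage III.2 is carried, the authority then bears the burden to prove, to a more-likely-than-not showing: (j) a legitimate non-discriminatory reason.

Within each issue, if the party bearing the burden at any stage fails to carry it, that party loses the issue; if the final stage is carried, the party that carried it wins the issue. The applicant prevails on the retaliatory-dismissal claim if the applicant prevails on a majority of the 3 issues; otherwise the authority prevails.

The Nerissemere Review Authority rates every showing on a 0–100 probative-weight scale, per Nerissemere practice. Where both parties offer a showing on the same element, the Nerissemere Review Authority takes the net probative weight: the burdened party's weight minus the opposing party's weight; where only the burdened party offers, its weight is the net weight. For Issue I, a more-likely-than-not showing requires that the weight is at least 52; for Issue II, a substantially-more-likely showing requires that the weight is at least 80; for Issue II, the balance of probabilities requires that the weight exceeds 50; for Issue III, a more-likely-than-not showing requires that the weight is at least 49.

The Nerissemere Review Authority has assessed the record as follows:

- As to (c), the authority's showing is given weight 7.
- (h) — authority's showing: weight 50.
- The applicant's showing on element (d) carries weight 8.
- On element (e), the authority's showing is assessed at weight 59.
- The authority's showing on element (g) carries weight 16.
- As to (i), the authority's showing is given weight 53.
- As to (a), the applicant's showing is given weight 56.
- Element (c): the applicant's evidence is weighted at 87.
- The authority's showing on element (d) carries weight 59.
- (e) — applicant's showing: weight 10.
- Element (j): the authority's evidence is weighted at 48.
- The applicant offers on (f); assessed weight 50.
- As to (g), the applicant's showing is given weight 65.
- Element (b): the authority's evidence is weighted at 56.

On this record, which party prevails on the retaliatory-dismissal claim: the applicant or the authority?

— Issue I —
At Stage I.1 the applicant must meet a more-likely-than-not showing (weight is at least 52): on (a) the weight is 56, ≥ 52, so (a) meets the standard.
  Stage I.1 is satisfied; the onus moves to the authority.
At Stage I.2 the authority must meet a more-likely-than-not showing (weight is at least 52): on (b) the weight is 56, ≥ 52, so (b) meets the standard.
  The authority carries the last stage.
With every stage satisfied, the authority prevails on this issue.
— Issue II —
At Stage II.1 the applicant must meet a substantially-more-likely showing (weight is at least 80): on (c) the weight is 87 less the opposing 7 gives net 80, ≥ 80, so (c) meets the standard.
  All elements met. The burden passes to the authority.
At Stage II.2 the authority must meet the balance of probabilities (weight exceeds 50): on (d) the weight is 59 less the opposing 8 gives net 51, which does exceed 50, so (d) meets the standard; on (e) the weight is 59 less the opposing 10 gives net 49, which does not exceed 50, so (e) does not meet the standard.
  Not every element is met, so the authority fails to carry Stage II.2.
The applicant prevails on this issue.
— Issue III —
At Stage III.1 the applicant must meet a more-likely-than-not showing (weight is at least 49): on (f) the weight is 50, ≥ 49, so (f) meets the standard; on (g) the weight is 65 less the opposing 16 gives net 49, which does reach 49, so (g) meets the standard.
  Stage III.1 carried; the burden shifts to the authority.
At Stage III.2 the authority must meet a more-likely-than-not showing (weight is at least 49): on (h) the weight is 50, ≥ 49, so (h) meets the standard; on (i) the weight is 53, which does reach 49, so (i) meets the standard.
  Stage III.2 carried; the burden remains with the authority.
At Stage III.3 the authority must meet a more-likely-than-not showing (weight is at least 49): on (j) the weight is 48, which does not reach 49, so (j) does not meet the standard.
  The authority does not carry Stage III.3.
So the applicant prevails on this issue.
Per-issue: Issue I → authority; Issue II → applicant; Issue III → applicant. The applicant must prevail on a majority of issues; overall, the applicant prevails.

applicant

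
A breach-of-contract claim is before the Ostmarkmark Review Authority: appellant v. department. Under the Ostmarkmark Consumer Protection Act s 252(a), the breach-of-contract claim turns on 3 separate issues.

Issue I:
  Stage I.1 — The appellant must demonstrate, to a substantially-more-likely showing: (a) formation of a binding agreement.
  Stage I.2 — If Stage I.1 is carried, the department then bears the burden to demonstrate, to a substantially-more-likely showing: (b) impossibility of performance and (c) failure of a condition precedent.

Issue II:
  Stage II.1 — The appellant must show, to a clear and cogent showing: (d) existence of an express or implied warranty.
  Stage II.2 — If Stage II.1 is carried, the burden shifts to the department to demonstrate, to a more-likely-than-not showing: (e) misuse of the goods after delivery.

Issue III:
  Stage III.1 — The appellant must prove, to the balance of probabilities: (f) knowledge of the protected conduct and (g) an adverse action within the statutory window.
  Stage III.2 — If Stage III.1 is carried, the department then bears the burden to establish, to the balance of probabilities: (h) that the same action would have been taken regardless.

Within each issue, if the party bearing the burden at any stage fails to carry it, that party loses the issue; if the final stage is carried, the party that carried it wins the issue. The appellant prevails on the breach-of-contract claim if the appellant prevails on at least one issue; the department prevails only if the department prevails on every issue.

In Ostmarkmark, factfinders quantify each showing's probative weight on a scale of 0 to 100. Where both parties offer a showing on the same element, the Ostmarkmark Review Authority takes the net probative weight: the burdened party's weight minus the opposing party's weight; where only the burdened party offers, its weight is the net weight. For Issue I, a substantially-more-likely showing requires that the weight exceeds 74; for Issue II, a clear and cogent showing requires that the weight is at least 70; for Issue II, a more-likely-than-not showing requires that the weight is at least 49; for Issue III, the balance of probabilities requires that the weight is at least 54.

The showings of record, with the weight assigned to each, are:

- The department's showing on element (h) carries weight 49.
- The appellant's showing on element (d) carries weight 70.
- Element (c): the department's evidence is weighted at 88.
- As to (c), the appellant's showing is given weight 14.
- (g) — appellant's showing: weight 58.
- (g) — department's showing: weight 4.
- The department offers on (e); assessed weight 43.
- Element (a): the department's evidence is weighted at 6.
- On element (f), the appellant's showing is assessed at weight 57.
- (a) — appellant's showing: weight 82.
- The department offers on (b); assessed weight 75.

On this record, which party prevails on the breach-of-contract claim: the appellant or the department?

— Issue I —
At Stage I.1 the appellant must meet a substantially-more-likely showing (weight exceeds 74): on (a) the weight is 82 less the opposing 6 gives net 76, which does exceed 74, so (a) meets the standard.
  The appellant carries Stage I.1; the department now bears the burden.
At Stage I.2 the department must meet a substantially-more-likely showing (weight exceeds 74): on (b) the weight is 75, which does exceed 74, so (b) meets the standard; on (c) the weight is 88 less the opposing 14 gives net 74, ≤ 74, so (c) does not meet the standard.
  Stage I.2 not carried; the department fails its burden.
The appellant prevails on this issue.
— Issue II —
At Stage II.1 the appellant must meet a clear and cogent showing (weight is at least 70): on (d) the weight is 70, ≥ 70, so (d) meets the standard.
  Stage II.1 is satisfied; the onus moves to the department.
At Stage II.2 the department must meet a more-likely-than-not showing (weight is at least 49): on (e) the weight is 43, which does not reach 49, so (e) does not meet the standard.
  Not every element is met, so the department fails to carry Stage II.2.
So the appellant prevails on this issue.
— Issue III —
Stage III.1 (appellant, the balance of probabilities, weight is at least 54): (f) 57 ≥ 54 — meets; (g) net 58−4=54 ≥ 54 — meets.
  Stage III.1 carried; the burden shifts to the department.
Stage III.2 (department, the balance of probabilities, weight is at least 54): (h) 49 < 54 — fails.
  Not every element is met, so the department fails to carry Stage III.2.
The appellant prevails on this issue.
Per-issue: Issue I → appellant; Issue II → appellant; Issue III → appellant. The appellant must prevail on at least one issue; overall, the appellant prevails.

appellant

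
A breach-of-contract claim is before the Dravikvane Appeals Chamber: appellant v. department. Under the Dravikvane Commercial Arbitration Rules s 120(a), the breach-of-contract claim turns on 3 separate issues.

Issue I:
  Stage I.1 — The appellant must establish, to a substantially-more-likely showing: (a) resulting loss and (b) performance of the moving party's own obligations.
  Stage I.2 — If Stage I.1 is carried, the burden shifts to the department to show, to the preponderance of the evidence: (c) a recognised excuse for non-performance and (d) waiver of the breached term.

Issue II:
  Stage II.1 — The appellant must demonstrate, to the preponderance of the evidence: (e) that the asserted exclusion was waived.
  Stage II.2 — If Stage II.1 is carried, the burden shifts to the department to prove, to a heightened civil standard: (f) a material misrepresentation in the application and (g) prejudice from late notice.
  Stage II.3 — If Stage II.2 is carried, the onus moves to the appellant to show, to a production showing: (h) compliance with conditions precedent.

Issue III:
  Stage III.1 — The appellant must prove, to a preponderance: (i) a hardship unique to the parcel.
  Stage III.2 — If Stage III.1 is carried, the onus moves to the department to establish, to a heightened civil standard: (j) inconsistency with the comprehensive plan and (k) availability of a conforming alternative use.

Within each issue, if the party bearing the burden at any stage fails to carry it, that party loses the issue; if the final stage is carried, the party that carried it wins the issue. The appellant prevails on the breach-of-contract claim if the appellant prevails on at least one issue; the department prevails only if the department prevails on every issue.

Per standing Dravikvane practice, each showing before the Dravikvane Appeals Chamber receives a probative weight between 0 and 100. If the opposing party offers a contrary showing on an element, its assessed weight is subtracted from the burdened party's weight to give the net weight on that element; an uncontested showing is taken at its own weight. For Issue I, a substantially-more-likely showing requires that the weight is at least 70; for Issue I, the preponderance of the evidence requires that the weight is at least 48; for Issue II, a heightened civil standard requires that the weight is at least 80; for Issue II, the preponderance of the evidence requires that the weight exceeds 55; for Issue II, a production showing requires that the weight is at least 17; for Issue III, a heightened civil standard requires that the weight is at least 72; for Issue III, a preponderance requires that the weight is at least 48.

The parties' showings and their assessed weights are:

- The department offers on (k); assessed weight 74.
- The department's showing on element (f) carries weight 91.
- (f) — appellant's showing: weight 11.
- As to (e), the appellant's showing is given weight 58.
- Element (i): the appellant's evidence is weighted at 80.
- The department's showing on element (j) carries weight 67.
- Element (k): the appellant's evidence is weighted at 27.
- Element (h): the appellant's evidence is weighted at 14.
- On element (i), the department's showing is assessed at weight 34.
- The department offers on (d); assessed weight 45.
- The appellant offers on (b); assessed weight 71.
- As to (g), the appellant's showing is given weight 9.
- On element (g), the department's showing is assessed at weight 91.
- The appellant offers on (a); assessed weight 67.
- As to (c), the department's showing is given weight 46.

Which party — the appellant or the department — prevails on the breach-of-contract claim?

— Issue I —
Stage I.1 — burden on appellant; standard: a substantially-more-likely showing (weight is at least 70).
    (a): 67 < 70 [not met]
    (b): 71 ≥ 70 [met]
  Not every element is met, so the appellant fails to carry Stage I.1.
The department prevails on this issue.
— Issue II —
Stage II.1 (appellant, the preponderance of the evidence, weight exceeds 55): (e) 58 > 55 — meets.
  Stage II.1 carried; the burden shifts to the department.
Stage II.2 (department, a heightened civil standard, weight is at least 80): (f) net 91−11=80 ≥ 80 — meets; (g) net 91−9=82 ≥ 80 — meets.
  The department carries Stage II.2; the appellant now bears the burden.
Stage II.3 (appellant, a production showing, weight is at least 17): (h) 14 < 17 — fails.
  The appellant does not carry Stage II.3.
The department prevails on this issue.
— Issue III —
Stage III.1 (appellant, a preponderance, weight is at least 48): (i) net 80−34=46 < 48 — fails.
  The appellant does not carry Stage III.1.
So the department prevails on this issue.
Per-issue: Issue I → department; Issue II → department; Issue III → department. The appellant must prevail on at least one issue; overall, the department prevails.

department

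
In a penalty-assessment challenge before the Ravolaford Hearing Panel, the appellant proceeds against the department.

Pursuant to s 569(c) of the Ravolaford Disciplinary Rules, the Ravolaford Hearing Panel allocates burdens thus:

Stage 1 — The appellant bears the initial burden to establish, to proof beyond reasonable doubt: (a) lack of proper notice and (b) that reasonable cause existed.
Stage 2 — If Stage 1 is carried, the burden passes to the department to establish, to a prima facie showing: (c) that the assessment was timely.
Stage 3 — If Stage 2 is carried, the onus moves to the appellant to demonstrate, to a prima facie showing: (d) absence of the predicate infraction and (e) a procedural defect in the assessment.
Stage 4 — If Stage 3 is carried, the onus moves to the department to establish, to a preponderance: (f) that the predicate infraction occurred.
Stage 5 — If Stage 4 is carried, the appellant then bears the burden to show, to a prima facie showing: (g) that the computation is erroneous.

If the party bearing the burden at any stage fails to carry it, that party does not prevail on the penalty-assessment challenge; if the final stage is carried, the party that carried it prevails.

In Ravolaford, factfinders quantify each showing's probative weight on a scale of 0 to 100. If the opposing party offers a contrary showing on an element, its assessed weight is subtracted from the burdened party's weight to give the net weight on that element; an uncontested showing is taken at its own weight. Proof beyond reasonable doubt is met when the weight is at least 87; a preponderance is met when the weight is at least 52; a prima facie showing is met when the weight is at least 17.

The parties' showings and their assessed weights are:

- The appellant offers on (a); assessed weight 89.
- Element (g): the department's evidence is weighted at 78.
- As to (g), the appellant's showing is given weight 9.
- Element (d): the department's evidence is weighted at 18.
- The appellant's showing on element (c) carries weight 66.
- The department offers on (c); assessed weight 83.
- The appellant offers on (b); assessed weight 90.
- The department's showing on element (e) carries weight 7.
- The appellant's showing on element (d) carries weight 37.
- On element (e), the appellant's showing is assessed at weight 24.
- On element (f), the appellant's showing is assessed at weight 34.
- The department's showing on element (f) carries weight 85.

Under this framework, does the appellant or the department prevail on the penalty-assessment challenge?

appellant

Stage 1 (appellant, proof beyond reasonable doubt, weight is at least 87): (a) 89 ≥ 87 — meets; (b) 90 ≥ 87 — meets.
  All elements met. The burden passes to the department.
Stage 2 (department, a prima facie showing, weight is at least 17): (c) net 83−66=17 ≥ 17 — meets.
  Stage 2 carried; the burden shifts to the appellant.
Stage 3 (appellant, a prima facie showing, weight is at least 17): (d) net 37−18=19 ≥ 17 — meets; (e) net 24−7=17 ≥ 17 — meets.
  Stage 3 carried; the burden shifts to the department.
Stage 4 (department, a preponderance, weight is at least 52): (f) net 85−34=51 < 52 — fails.
  Not every element is met, so the department fails to carry Stage 4.
So the appellant prevails.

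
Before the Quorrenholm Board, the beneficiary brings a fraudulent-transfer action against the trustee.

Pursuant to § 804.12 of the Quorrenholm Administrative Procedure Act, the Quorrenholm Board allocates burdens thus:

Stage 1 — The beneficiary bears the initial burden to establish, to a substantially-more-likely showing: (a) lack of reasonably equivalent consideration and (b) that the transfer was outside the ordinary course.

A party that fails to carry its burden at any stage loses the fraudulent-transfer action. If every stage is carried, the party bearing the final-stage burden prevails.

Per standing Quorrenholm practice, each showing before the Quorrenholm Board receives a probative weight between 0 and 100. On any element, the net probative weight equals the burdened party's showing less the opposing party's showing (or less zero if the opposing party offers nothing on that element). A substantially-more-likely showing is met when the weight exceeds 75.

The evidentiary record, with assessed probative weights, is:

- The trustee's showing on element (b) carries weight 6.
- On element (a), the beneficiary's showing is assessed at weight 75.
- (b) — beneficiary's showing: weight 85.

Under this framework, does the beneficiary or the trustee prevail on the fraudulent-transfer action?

trustee

Stage 1 — burden on beneficiary; standard: a substantially-more-likely showing (weight exceeds 75).
    (a): 75 ≤ 75 [not met]
    (b): 85 − 6 = 79 > 75 [met]
  Stage 1 not carried; the beneficiary fails its burden.
The trustee prevails.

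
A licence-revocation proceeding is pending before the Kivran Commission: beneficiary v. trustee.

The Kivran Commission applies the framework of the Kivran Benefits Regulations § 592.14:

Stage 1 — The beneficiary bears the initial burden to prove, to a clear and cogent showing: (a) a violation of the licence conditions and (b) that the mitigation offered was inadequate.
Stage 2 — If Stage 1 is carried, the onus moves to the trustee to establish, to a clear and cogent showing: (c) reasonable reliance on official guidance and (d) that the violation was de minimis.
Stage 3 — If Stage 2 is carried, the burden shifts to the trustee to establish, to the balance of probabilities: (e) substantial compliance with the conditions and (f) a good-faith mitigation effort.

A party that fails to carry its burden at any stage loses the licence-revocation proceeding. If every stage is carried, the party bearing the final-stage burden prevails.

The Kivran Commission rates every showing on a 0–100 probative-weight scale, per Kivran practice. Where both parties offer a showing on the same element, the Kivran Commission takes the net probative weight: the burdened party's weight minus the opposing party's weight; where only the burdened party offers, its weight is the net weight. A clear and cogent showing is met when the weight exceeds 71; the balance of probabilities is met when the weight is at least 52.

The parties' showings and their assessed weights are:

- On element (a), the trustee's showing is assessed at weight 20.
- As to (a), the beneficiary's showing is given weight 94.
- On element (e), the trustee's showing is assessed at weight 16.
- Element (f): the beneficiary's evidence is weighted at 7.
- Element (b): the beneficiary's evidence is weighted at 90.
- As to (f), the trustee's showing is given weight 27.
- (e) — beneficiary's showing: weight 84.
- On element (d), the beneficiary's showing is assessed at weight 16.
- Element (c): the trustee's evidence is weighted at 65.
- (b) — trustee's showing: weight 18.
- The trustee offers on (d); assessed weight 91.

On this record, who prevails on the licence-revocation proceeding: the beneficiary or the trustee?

beneficiary

Stage 1 (beneficiary, a clear and cogent showing, weight exceeds 71): (a) net 94−20=74 > 71 — meets; (b) net 90−18=72 > 71 — meets.
  The beneficiary carries Stage 1; the trustee now bears the burden.
Stage 2 (trustee, a clear and cogent showing, weight exceeds 71): (c) 65 ≤ 71 — fails; (d) net 91−16=75 > 71 — meets.
  Not every element is met, so the trustee fails to carry Stage 2.
So the beneficiary prevails.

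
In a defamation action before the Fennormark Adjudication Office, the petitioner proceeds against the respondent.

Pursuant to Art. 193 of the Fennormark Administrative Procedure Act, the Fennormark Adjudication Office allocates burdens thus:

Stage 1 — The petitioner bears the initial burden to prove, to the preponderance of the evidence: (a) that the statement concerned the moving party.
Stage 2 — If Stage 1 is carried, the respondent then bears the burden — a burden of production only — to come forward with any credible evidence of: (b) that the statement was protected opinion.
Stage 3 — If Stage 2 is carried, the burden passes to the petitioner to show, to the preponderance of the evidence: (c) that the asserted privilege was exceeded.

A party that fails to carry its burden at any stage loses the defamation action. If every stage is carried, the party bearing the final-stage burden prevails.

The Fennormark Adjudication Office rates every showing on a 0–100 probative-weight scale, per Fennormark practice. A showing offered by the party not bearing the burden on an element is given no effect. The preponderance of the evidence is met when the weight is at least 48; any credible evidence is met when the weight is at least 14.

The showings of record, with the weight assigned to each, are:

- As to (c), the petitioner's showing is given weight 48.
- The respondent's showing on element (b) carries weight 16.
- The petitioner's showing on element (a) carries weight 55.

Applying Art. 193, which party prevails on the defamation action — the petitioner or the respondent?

Stage 1 (petitioner, the preponderance of the evidence, weight is at least 48): (a) 55 ≥ 48 — meets.
  Stage 1 carried; the burden shifts to the respondent.
Stage 2 (respondent, any credible evidence, weight is at least 14): (b) 16 ≥ 14 — meets.
  Stage 2 carried; the burden shifts to the petitioner.
Stage 3 (petitioner, the preponderance of the evidence, weight is at least 48): (c) 48 ≥ 48 — meets.
  Stage 3 carried; the final stage is satisfied.
With every stage satisfied, the petitioner prevails.

petitioner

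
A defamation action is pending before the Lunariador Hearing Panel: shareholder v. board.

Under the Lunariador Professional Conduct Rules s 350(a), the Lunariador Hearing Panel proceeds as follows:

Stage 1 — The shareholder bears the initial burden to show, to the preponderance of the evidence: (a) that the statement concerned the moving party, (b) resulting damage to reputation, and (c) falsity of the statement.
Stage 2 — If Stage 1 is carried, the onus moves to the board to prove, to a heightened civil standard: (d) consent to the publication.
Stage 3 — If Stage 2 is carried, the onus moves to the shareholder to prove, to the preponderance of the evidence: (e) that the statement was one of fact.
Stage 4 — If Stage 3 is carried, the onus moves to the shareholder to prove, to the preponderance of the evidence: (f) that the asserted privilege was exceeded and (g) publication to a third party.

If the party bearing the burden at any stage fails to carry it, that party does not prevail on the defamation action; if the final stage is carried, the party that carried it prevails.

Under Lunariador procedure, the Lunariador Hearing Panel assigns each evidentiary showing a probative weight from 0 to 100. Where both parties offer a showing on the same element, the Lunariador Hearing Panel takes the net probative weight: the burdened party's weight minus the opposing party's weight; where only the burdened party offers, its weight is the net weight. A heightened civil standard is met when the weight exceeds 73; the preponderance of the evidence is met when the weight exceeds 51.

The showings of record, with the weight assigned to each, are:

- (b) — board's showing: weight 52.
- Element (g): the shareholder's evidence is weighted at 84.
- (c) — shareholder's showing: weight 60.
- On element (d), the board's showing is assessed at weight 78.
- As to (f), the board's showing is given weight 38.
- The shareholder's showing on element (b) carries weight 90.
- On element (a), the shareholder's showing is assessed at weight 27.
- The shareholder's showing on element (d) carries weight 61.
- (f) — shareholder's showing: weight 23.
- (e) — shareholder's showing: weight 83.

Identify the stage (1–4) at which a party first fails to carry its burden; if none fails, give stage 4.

stage 1

Stage 1 — burden on shareholder; standard: the preponderance of the evidence (weight exceeds 51).
    (a): 27 ≤ 51 [not met]
    (b): 90 − 52 = 38 ≤ 51 [not met]
    (c): 60 > 51 [met]
  Stage 1 not carried; the shareholder fails its burden.
The board prevails.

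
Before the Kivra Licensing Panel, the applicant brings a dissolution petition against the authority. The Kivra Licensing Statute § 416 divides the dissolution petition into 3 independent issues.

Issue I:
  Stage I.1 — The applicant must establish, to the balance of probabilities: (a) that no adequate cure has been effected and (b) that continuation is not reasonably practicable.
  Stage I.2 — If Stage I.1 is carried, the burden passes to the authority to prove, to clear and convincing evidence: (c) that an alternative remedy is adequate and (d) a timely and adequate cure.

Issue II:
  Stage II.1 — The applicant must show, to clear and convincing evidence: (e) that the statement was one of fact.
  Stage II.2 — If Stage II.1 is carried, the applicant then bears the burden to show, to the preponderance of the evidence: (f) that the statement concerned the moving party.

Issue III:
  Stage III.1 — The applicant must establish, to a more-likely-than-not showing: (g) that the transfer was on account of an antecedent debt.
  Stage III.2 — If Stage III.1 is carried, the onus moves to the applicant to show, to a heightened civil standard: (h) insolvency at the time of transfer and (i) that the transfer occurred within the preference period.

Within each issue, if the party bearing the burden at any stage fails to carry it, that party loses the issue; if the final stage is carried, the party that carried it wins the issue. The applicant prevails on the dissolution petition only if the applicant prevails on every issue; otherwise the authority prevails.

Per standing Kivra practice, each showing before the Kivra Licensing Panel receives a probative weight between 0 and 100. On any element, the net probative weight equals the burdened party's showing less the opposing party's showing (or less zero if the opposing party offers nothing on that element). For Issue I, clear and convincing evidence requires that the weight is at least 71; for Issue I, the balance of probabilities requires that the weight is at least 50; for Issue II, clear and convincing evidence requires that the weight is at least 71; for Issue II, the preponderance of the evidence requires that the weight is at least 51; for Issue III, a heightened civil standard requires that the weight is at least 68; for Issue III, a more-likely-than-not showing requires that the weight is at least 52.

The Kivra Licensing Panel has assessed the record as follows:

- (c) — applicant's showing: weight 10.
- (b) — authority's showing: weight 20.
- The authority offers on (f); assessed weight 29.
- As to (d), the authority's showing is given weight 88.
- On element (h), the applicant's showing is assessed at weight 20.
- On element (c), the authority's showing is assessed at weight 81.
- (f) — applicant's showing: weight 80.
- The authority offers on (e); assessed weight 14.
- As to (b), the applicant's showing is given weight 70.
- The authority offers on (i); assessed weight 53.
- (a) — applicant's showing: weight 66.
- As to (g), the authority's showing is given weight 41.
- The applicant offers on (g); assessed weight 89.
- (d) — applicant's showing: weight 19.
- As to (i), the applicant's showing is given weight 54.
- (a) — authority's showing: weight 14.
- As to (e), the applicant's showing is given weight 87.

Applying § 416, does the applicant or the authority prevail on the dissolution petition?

— Issue I —
At Stage I.1 the applicant must meet the balance of probabilities (weight is at least 50): on (a) the weight is 66 less the opposing 14 gives net 52, ≥ 50, so (a) meets the standard; on (b) the weight is 70 less the opposing 20 gives net 50, which does reach 50, so (b) meets the standard.
  All elements met. The burden passes to the authority.
At Stage I.2 the authority must meet clear and convincing evidence (weight is at least 71): on (c) the weight is 81 less the opposing 10 gives net 71, ≥ 71, so (c) meets the standard; on (d) the weight is 88 less the opposing 19 gives net 69, < 71, so (d) does not meet the standard.
  Stage I.2 not carried; the authority fails its burden.
So the applicant prevails on this issue.
— Issue II —
Stage II.1 (applicant, clear and convincing evidence, weight is at least 71): (e) net 87−14=73 ≥ 71 — meets.
  Stage II.1 is satisfied; the applicant continues to bear the burden.
Stage II.2 (applicant, the preponderance of the evidence, weight is at least 51): (f) net 80−29=51 ≥ 51 — meets.
  The applicant carries the last stage.
With every stage satisfied, the applicant prevails on this issue.
— Issue III —
Stage III.1 — burden on applicant; standard: a more-likely-than-not showing (weight is at least 52).
    (g): 89 − 41 = 48 < 52 [not met]
  Not every element is met, so the applicant fails to carry Stage III.1.
So the authority prevails on this issue.
Per-issue: Issue I → applicant; Issue II → applicant; Issue III → authority. The applicant must prevail on every issue; overall, the authority prevails.

authority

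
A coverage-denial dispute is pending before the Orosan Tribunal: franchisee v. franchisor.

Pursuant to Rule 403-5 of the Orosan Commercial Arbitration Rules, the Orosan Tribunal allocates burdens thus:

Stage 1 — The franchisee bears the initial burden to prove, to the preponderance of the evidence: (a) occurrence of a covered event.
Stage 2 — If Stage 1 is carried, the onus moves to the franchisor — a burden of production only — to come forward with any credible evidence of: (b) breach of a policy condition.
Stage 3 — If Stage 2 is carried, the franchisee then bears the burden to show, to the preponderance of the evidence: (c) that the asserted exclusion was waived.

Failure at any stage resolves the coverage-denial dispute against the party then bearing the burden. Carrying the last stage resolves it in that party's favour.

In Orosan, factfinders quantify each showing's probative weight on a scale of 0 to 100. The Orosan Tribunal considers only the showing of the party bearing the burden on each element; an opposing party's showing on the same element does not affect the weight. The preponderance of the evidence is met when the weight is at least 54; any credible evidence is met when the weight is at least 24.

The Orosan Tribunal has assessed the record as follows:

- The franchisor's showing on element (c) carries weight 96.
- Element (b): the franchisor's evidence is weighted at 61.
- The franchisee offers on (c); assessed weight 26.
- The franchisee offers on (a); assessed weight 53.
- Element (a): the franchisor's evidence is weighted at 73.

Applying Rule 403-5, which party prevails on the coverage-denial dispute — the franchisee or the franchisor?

franchisor

Stage 1 — burden on franchisee; standard: the preponderance of the evidence (weight is at least 54).
    (a): 53 (franchisor's 73 disregarded) < 54 [not met]
  Stage 1 not carried; the franchisee fails its burden.
The analysis ends at Stage 1; the franchisor prevails.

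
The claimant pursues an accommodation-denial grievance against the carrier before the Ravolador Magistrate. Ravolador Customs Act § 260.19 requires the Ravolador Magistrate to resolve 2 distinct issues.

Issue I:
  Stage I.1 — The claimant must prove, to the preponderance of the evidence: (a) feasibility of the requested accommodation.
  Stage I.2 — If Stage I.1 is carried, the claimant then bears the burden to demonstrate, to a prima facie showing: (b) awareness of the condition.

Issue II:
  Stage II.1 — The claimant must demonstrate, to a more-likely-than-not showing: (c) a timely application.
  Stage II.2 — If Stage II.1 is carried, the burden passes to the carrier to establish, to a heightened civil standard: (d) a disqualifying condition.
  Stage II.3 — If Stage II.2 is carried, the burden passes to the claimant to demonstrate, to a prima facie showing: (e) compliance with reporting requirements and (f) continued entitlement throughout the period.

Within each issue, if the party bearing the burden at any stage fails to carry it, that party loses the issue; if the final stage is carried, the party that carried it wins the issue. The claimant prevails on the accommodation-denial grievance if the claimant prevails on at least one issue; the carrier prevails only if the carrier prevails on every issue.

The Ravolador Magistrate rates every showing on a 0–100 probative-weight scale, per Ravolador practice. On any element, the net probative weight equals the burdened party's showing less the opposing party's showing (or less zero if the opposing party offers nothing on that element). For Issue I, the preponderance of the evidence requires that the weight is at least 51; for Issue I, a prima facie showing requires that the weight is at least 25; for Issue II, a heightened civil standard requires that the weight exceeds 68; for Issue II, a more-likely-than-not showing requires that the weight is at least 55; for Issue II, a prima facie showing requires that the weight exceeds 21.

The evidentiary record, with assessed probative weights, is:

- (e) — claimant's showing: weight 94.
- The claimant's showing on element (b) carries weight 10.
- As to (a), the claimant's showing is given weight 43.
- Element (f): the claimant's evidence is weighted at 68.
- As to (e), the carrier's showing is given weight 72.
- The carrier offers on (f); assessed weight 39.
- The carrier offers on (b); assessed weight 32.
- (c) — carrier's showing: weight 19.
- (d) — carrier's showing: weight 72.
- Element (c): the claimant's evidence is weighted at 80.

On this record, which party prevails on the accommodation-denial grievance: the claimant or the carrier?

claimant

— Issue I —
At Stage I.1 the claimant must meet the preponderance of the evidence (weight is at least 51): on (a) the weight is 43, < 51, so (a) does not meet the standard.
  Stage I.1 not carried; the claimant fails its burden.
So the carrier prevails on this issue.
— Issue II —
Stage II.1 (claimant, a more-likely-than-not showing, weight is at least 55): (c) net 80−19=61 ≥ 55 — meets.
  Stage II.1 carried; the burden shifts to the carrier.
Stage II.2 (carrier, a heightened civil standard, weight exceeds 68): (d) 72 > 68 — meets.
  The carrier carries Stage II.2; the claimant now bears the burden.
Stage II.3 (claimant, a prima facie showing, weight exceeds 21): (e) net 94−72=22 > 21 — meets; (f) net 68−39=29 > 21 — meets.
  Stage II.3 carried; the final stage is satisfied.
Every stage carried; the claimant prevails on this issue.
Per-issue: Issue I → carrier; Issue II → claimant. The claimant must prevail on at least one issue; overall, the claimant prevails.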